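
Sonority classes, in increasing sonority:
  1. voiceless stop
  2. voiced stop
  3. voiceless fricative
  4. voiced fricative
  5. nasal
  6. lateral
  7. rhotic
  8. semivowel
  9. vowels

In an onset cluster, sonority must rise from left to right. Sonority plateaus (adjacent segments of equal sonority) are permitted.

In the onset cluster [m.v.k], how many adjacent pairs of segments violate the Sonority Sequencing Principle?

2

/m/ is a nasal (sonority 5).
/v/ is a voiced fricative (sonority 4).
/k/ is a voiceless stop (sonority 1).
/m/→/v/: 5→4 (does not rise) — violation.
/v/→/k/: 4→1 (does not rise) — violation.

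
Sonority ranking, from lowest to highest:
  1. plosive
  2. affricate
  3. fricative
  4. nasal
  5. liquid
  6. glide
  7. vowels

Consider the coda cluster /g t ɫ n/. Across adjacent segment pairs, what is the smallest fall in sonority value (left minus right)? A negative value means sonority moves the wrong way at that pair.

-4

/g/ is a plosive (sonority 1).
/t/ is a plosive (sonority 1).
/ɫ/ is a liquid (sonority 5).
/n/ is a nasal (sonority 4).
/g/→/t/: change +0.
/t/→/ɫ/: change -4.
/ɫ/→/n/: change +1.
Minimum = -4.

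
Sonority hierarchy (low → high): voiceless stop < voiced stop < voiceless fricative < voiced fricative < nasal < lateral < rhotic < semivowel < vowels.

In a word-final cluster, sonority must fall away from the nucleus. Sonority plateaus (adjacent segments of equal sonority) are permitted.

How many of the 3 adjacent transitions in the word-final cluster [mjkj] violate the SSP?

/m/ is a nasal (sonority 5).
/j/ is a semivowel (sonority 8).
/k/ is a voiceless stop (sonority 1).
/j/ is a semivowel (sonority 8).
/m/→/j/: 5→8 (does not fall) — violation.
/j/→/k/: 8→1 (falls) — ok.
/k/→/j/: 1→8 (does not fall) — violation.

2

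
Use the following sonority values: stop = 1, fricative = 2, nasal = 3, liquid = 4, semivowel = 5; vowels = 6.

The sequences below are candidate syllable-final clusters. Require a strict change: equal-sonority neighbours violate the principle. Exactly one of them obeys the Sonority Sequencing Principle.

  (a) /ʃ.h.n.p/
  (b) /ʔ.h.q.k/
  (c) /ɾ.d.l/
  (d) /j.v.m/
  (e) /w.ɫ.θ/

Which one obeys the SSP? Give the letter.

e

(a) /ʃ.h.n.p/: profile 2-2-3-1 — violates.
(b) /ʔ.h.q.k/: profile 1-2-1-1 — violates.
(c) /ɾ.d.l/: profile 4-1-4 — violates.
(d) /j.v.m/: profile 5-2-3 — violates.
(e) /w.ɫ.θ/: profile 5-4-2 — obeys.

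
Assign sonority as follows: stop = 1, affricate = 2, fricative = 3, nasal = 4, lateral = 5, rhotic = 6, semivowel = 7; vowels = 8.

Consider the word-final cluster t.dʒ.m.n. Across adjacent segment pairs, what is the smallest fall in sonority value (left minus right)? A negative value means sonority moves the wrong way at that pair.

-2

/t/: stop = 1.
/dʒ/: affricate = 2.
/m/: nasal = 4.
/n/: nasal = 4.
/t/→/dʒ/: change -1.
/dʒ/→/m/: change -2.
/m/→/n/: change +0.
Minimum = -2.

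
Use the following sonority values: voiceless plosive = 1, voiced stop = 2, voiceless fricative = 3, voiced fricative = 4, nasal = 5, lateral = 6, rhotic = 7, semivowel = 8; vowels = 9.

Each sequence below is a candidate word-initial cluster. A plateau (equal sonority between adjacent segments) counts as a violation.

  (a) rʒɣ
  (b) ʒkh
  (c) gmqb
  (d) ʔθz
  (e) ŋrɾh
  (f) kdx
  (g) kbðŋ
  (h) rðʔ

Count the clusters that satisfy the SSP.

3

(a) sonority 7-4-4: ill-formed.
(b) sonority 4-1-3: ill-formed.
(c) sonority 2-5-1-2: ill-formed.
(d) sonority 1-3-4: well-formed.
(e) sonority 5-7-7-3: ill-formed.
(f) sonority 1-2-3: well-formed.
(g) sonority 1-2-4-5: well-formed.
(h) sonority 7-4-1: ill-formed.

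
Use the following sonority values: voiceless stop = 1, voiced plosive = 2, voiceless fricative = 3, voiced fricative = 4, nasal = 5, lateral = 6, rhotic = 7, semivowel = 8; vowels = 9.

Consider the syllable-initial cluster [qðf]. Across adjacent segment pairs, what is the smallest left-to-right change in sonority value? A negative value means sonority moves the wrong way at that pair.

-1

/q/ is a voiceless stop (sonority 1).
/ð/ is a voiced fricative (sonority 4).
/f/ is a voiceless fricative (sonority 3).
/q/→/ð/: change +3.
/ð/→/f/: change -1.
Minimum = -1.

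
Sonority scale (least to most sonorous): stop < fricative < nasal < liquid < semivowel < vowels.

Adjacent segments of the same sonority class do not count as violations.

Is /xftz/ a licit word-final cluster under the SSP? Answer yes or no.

/x/ — fricative, sonority 2.
/f/ — fricative, sonority 2.
/t/ — stop, sonority 1.
/z/ — fricative, sonority 2.
The profile is 2-2-1-2. Between /t/ (1) and /z/ (2) sonority does not fall, so the cluster violates the SSP.

no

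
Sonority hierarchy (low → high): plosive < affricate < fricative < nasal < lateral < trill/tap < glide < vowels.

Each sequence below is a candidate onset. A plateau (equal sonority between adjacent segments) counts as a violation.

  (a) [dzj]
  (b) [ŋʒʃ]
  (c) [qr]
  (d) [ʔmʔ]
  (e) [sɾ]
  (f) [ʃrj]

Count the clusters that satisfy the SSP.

(a) 1-3-7 → obeys
(b) 4-3-3 → violates
(c) 1-6 → obeys
(d) 1-4-1 → violates
(e) 3-6 → obeys
(f) 3-6-7 → obeys

4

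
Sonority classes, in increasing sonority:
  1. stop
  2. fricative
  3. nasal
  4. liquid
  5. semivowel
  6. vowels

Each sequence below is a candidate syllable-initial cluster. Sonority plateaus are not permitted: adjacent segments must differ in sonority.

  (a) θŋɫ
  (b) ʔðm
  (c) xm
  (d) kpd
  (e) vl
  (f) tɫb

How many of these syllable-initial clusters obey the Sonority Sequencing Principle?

4

(a) 2-3-4 → obeys
(b) 1-2-3 → obeys
(c) 2-3 → obeys
(d) 1-1-1 → violates
(e) 2-4 → obeys
(f) 1-4-1 → violates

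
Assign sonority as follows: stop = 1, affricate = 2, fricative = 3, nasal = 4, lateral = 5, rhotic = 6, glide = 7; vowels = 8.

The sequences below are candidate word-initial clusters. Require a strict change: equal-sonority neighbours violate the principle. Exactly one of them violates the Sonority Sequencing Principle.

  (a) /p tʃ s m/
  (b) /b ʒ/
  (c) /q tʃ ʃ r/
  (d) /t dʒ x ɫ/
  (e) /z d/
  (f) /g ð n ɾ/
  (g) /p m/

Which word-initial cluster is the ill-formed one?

(a) /p tʃ s m/: profile 1-2-3-4 — obeys.
(b) /b ʒ/: profile 1-3 — obeys.
(c) /q tʃ ʃ r/: profile 1-2-3-6 — obeys.
(d) /t dʒ x ɫ/: profile 1-2-3-5 — obeys.
(e) /z d/: profile 3-1 — violates.
(f) /g ð n ɾ/: profile 1-3-4-6 — obeys.
(g) /p m/: profile 1-4 — obeys.

e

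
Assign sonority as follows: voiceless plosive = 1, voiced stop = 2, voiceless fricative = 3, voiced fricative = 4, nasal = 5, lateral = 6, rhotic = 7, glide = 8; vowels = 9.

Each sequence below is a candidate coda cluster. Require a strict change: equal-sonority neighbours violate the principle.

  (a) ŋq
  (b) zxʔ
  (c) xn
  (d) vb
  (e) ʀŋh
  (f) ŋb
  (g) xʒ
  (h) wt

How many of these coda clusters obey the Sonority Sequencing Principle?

(a) sonority 5-1: well-formed.
(b) sonority 4-3-1: well-formed.
(c) sonority 3-5: ill-formed.
(d) sonority 4-2: well-formed.
(e) sonority 7-5-3: well-formed.
(f) sonority 5-2: well-formed.
(g) sonority 3-4: ill-formed.
(h) sonority 8-1: well-formed.

6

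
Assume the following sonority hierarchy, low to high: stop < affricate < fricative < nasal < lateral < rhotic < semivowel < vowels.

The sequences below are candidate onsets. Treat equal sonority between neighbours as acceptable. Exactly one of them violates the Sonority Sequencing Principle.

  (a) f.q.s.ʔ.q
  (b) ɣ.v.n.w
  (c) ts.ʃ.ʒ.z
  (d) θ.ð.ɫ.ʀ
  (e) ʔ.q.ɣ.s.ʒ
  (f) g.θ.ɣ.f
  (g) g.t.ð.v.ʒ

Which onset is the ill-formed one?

a

(a) 3-1-3-1-1 → violates
(b) 3-3-4-7 → obeys
(c) 2-3-3-3 → obeys
(d) 3-3-5-6 → obeys
(e) 1-1-3-3-3 → obeys
(f) 1-3-3-3 → obeys
(g) 1-1-3-3-3 → obeys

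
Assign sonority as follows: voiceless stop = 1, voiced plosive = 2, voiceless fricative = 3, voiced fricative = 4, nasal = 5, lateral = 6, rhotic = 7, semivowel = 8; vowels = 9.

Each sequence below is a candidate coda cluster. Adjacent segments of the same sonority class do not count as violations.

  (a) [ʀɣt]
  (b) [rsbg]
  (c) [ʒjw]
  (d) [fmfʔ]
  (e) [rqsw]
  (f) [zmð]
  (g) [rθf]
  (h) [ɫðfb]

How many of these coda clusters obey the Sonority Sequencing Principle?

4

(a) [ʀɣt]: profile 7-4-1 — obeys.
(b) [rsbg]: profile 7-3-2-2 — obeys.
(c) [ʒjw]: profile 4-8-8 — violates.
(d) [fmfʔ]: profile 3-5-3-1 — violates.
(e) [rqsw]: profile 7-1-3-8 — violates.
(f) [zmð]: profile 4-5-4 — violates.
(g) [rθf]: profile 7-3-3 — obeys.
(h) [ɫðfb]: profile 6-4-3-2 — obeys.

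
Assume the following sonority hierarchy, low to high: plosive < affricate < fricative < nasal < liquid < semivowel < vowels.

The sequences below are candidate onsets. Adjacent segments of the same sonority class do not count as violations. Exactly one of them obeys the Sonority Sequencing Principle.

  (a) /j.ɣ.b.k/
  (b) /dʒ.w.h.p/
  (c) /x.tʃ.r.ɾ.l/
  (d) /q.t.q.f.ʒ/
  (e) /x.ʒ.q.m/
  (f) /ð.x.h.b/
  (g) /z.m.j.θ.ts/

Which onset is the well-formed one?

d

(a) /j.ɣ.b.k/: profile 6-3-1-1 — violates.
(b) /dʒ.w.h.p/: profile 2-6-3-1 — violates.
(c) /x.tʃ.r.ɾ.l/: profile 3-2-5-5-5 — violates.
(d) /q.t.q.f.ʒ/: profile 1-1-1-3-3 — obeys.
(e) /x.ʒ.q.m/: profile 3-3-1-4 — violates.
(f) /ð.x.h.b/: profile 3-3-3-1 — violates.
(g) /z.m.j.θ.ts/: profile 3-4-6-3-2 — violates.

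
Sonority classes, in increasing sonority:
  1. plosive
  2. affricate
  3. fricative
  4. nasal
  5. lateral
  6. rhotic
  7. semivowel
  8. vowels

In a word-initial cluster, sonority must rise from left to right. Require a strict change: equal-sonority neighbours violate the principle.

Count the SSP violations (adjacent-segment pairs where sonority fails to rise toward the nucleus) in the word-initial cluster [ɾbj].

/ɾ/: rhotic = 6.
/b/: plosive = 1.
/j/: semivowel = 7.
/ɾ/→/b/: 6→1 (does not rise) — violation.
/b/→/j/: 1→7 (rises) — ok.

1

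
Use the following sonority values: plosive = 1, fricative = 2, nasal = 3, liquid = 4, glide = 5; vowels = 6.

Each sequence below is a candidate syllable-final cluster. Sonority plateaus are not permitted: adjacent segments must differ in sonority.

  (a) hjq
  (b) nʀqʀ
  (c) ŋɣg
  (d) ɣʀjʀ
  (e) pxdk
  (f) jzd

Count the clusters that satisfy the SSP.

2

(a) hjq: profile 2-5-1 — violates.
(b) nʀqʀ: profile 3-4-1-4 — violates.
(c) ŋɣg: profile 3-2-1 — obeys.
(d) ɣʀjʀ: profile 2-4-5-4 — violates.
(e) pxdk: profile 1-2-1-1 — violates.
(f) jzd: profile 5-2-1 — obeys.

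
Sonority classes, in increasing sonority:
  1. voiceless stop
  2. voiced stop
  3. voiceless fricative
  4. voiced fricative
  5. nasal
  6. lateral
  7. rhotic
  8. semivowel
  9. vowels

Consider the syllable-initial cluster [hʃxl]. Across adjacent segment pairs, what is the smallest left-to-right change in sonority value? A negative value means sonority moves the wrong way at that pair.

0

/h/ — voiceless fricative, sonority 3.
/ʃ/ — voiceless fricative, sonority 3.
/x/ — voiceless fricative, sonority 3.
/l/ — lateral, sonority 6.
/h/→/ʃ/: change +0.
/ʃ/→/x/: change +0.
/x/→/l/: change +3.
Minimum = 0.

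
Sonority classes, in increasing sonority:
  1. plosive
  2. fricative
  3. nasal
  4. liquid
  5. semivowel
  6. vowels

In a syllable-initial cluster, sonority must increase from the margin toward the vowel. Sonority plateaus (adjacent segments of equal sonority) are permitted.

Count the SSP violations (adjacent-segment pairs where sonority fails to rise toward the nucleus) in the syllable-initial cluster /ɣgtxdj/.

2

/ɣ/ is a fricative (sonority 2).
/g/ is a plosive (sonority 1).
/t/ is a plosive (sonority 1).
/x/ is a fricative (sonority 2).
/d/ is a plosive (sonority 1).
/j/ is a semivowel (sonority 5).
/ɣ/→/g/: 2→1 (does not rise) — violation.
/g/→/t/: 1→1 (plateau, allowed) — ok.
/t/→/x/: 1→2 (rises) — ok.
/x/→/d/: 2→1 (does not rise) — violation.
/d/→/j/: 1→5 (rises) — ok.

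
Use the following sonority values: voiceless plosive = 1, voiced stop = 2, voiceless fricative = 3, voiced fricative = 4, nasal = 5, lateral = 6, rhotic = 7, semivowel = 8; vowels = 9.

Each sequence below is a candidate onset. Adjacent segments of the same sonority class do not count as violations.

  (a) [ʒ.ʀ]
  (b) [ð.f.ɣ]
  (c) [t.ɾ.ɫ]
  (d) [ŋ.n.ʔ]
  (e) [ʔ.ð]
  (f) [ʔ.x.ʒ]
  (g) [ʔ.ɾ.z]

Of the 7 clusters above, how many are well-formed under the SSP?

3

(a) 4-7 → obeys
(b) 4-3-4 → violates
(c) 1-7-6 → violates
(d) 5-5-1 → violates
(e) 1-4 → obeys
(f) 1-3-4 → obeys
(g) 1-7-4 → violates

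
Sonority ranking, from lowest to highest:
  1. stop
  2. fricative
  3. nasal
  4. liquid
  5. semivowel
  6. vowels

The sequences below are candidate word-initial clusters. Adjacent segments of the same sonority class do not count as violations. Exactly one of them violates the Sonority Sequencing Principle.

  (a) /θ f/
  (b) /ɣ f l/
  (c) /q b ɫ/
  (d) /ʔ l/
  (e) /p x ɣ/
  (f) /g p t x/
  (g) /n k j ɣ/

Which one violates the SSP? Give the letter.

g

(a) /θ f/: profile 2-2 — obeys.
(b) /ɣ f l/: profile 2-2-4 — obeys.
(c) /q b ɫ/: profile 1-1-4 — obeys.
(d) /ʔ l/: profile 1-4 — obeys.
(e) /p x ɣ/: profile 1-2-2 — obeys.
(f) /g p t x/: profile 1-1-1-2 — obeys.
(g) /n k j ɣ/: profile 3-1-5-2 — violates.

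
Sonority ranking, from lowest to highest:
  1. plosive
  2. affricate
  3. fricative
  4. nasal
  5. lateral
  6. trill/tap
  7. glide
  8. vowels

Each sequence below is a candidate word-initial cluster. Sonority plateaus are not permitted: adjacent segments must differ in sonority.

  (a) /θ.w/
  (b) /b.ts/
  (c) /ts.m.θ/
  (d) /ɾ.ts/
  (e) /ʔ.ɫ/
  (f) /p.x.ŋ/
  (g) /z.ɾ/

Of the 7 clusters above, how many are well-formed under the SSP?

5

(a) 3-7 → obeys
(b) 1-2 → obeys
(c) 2-4-3 → violates
(d) 6-2 → violates
(e) 1-5 → obeys
(f) 1-3-4 → obeys
(g) 3-6 → obeys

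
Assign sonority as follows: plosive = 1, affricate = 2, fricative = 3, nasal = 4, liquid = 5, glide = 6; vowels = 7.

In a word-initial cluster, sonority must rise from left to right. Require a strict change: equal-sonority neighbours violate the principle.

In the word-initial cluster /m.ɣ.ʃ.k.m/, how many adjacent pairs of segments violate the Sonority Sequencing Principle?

/m/: nasal = 4.
/ɣ/: fricative = 3.
/ʃ/: fricative = 3.
/k/: plosive = 1.
/m/: nasal = 4.
/m/→/ɣ/: 4→3 (does not rise) — violation.
/ɣ/→/ʃ/: 3→3 (plateau) — violation.
/ʃ/→/k/: 3→1 (does not rise) — violation.
/k/→/m/: 1→4 (rises) — ok.

3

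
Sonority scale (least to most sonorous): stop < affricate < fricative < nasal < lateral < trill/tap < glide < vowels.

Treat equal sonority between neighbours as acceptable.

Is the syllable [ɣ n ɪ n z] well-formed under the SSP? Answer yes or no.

yes

Onset: /ɣ/ is a fricative (sonority 3), /n/ is a nasal (sonority 4); then the nucleus /ɪ/ (sonority 8).
Onset profile 3-4-8 — rises to the nucleus.
Coda: /n/ is a nasal (sonority 4), /z/ is a fricative (sonority 3).
Coda profile 8-4-3 — falls from the nucleus.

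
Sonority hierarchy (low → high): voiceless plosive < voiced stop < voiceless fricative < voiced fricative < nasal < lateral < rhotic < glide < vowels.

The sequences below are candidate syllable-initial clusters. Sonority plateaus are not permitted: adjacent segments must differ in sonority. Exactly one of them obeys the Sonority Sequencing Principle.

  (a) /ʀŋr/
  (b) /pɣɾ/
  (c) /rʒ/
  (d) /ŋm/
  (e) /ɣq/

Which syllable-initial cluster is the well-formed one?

b

(a) 7-5-7 → violates
(b) 1-4-7 → obeys
(c) 7-4 → violates
(d) 5-5 → violates
(e) 4-1 → violates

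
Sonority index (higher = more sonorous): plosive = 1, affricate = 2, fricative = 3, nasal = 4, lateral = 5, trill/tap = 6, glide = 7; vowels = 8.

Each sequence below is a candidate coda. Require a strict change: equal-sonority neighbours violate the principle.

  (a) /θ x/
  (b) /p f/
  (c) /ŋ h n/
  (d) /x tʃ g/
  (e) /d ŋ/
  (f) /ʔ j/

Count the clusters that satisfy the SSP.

(a) 3-3 → violates
(b) 1-3 → violates
(c) 4-3-4 → violates
(d) 3-2-1 → obeys
(e) 1-4 → violates
(f) 1-7 → violates

1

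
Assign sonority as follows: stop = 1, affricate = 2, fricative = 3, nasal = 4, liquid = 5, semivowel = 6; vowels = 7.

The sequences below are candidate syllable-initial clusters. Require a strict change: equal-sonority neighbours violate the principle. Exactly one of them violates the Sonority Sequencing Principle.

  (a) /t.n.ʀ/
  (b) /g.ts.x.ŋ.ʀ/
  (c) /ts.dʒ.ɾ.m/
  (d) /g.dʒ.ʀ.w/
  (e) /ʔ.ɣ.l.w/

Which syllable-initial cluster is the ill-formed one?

c

(a) 1-4-5 → obeys
(b) 1-2-3-4-5 → obeys
(c) 2-2-5-4 → violates
(d) 1-2-5-6 → obeys
(e) 1-3-5-6 → obeys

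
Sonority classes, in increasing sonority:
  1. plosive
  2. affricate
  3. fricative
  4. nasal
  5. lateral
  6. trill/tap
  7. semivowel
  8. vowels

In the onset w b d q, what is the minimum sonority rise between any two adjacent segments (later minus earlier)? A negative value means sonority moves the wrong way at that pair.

-6

/w/ is a semivowel (sonority 7).
/b/ is a plosive (sonority 1).
/d/ is a plosive (sonority 1).
/q/ is a plosive (sonority 1).
/w/→/b/: change -6.
/b/→/d/: change +0.
/d/→/q/: change +0.
Minimum = -6.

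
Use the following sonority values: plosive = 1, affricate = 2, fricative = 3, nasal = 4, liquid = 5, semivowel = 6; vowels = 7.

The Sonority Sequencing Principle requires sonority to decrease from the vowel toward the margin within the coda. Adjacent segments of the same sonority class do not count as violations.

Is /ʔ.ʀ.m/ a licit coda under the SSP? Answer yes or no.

no

/ʔ/ is a plosive (sonority 1).
/ʀ/ is a liquid (sonority 5).
/m/ is a nasal (sonority 4).
The profile is 1-5-4. Between /ʔ/ (1) and /ʀ/ (5) sonority does not fall, so the cluster violates the SSP.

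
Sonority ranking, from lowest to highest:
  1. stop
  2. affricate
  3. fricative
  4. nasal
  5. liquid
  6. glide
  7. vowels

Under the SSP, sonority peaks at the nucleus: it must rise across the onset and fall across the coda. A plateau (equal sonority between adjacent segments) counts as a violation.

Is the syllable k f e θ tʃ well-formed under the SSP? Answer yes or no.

yes

Onset: /k/ is a stop (sonority 1), /f/ is a fricative (sonority 3); then the nucleus /e/ (sonority 7).
Onset profile 1-3-7 — rises to the nucleus.
Coda: /θ/ is a fricative (sonority 3), /tʃ/ is an affricate (sonority 2).
Coda profile 7-3-2 — falls from the nucleus.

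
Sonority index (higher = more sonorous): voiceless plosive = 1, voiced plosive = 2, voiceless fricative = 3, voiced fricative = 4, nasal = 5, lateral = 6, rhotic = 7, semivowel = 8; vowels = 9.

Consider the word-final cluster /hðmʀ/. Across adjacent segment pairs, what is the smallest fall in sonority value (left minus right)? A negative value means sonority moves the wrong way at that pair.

-2

/h/ is a voiceless fricative (sonority 3).
/ð/ is a voiced fricative (sonority 4).
/m/ is a nasal (sonority 5).
/ʀ/ is a rhotic (sonority 7).
/h/→/ð/: change -1.
/ð/→/m/: change -1.
/m/→/ʀ/: change -2.
Minimum = -2.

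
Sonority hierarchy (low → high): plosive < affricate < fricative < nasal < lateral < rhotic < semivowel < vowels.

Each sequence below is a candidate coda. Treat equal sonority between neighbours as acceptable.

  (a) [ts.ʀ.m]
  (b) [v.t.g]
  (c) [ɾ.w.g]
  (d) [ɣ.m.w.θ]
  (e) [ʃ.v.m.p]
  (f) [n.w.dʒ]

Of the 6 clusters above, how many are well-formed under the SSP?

(a) 2-6-4 → violates
(b) 3-1-1 → obeys
(c) 6-7-1 → violates
(d) 3-4-7-3 → violates
(e) 3-3-4-1 → violates
(f) 4-7-2 → violates

1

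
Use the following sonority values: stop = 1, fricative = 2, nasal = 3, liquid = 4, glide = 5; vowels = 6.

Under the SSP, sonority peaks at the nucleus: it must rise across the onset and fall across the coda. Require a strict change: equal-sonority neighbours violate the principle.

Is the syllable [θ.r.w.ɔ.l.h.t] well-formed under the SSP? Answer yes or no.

yes

Onset: /θ/ is a fricative (sonority 2), /r/ is a liquid (sonority 4), /w/ is a glide (sonority 5); then the nucleus /ɔ/ (sonority 6).
Onset profile 2-4-5-6 — rises to the nucleus.
Coda: /l/ is a liquid (sonority 4), /h/ is a fricative (sonority 2), /t/ is a stop (sonority 1).
Coda profile 6-4-2-1 — falls from the nucleus.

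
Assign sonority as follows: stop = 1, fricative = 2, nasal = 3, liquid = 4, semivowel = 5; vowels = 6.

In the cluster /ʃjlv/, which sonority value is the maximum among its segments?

5

/ʃ/: fricative = 2.
/j/: semivowel = 5.
/l/: liquid = 4.
/v/: fricative = 2.
The maximum is 5.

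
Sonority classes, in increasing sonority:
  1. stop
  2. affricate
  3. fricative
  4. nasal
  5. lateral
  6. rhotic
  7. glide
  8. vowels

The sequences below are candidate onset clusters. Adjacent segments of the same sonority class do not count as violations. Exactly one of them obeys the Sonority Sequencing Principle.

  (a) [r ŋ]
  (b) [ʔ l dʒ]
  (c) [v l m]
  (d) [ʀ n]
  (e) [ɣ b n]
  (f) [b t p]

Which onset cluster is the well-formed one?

(a) sonority 6-4: ill-formed.
(b) sonority 1-5-2: ill-formed.
(c) sonority 3-5-4: ill-formed.
(d) sonority 6-4: ill-formed.
(e) sonority 3-1-4: ill-formed.
(f) sonority 1-1-1: well-formed.

f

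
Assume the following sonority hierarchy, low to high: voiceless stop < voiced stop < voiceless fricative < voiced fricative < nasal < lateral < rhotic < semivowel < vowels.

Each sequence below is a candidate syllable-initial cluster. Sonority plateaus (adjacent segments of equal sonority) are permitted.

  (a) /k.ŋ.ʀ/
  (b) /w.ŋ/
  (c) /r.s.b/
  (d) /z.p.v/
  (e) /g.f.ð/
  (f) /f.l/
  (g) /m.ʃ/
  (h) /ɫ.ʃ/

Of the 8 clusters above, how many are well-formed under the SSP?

(a) sonority 1-5-7: well-formed.
(b) sonority 8-5: ill-formed.
(c) sonority 7-3-2: ill-formed.
(d) sonority 4-1-4: ill-formed.
(e) sonority 2-3-4: well-formed.
(f) sonority 3-6: well-formed.
(g) sonority 5-3: ill-formed.
(h) sonority 6-3: ill-formed.

3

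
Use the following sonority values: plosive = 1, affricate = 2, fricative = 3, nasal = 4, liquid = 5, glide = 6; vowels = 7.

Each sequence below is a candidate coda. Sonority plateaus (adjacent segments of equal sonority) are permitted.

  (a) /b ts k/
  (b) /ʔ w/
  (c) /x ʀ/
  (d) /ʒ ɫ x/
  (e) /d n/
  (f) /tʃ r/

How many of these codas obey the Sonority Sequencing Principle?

0

(a) /b ts k/: profile 1-2-1 — violates.
(b) /ʔ w/: profile 1-6 — violates.
(c) /x ʀ/: profile 3-5 — violates.
(d) /ʒ ɫ x/: profile 3-5-3 — violates.
(e) /d n/: profile 1-4 — violates.
(f) /tʃ r/: profile 2-5 — violates.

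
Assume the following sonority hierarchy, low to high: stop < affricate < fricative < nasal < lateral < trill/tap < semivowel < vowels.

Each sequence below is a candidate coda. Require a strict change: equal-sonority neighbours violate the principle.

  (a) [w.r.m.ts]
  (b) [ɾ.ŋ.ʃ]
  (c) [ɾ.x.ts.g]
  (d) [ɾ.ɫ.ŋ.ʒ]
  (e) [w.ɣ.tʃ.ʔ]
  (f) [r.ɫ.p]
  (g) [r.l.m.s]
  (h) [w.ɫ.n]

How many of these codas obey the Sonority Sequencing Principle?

8

(a) 7-6-4-2 → obeys
(b) 6-4-3 → obeys
(c) 6-3-2-1 → obeys
(d) 6-5-4-3 → obeys
(e) 7-3-2-1 → obeys
(f) 6-5-1 → obeys
(g) 6-5-4-3 → obeys
(h) 7-5-4 → obeys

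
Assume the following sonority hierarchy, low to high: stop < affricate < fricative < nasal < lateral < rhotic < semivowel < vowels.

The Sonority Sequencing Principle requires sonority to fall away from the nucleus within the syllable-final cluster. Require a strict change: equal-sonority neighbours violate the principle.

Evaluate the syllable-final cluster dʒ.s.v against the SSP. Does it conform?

no

/dʒ/: affricate = 2.
/s/: fricative = 3.
/v/: fricative = 3.
The profile is 2-3-3. Between /dʒ/ (2) and /s/ (3) sonority does not fall, so the cluster violates the SSP.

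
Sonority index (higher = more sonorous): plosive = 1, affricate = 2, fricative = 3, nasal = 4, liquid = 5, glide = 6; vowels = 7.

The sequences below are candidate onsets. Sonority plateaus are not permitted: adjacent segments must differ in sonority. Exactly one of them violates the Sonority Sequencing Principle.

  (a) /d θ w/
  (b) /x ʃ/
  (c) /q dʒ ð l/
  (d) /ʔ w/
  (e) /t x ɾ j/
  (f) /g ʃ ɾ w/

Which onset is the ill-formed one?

(a) 1-3-6 → obeys
(b) 3-3 → violates
(c) 1-2-3-5 → obeys
(d) 1-6 → obeys
(e) 1-3-5-6 → obeys
(f) 1-3-5-6 → obeys

b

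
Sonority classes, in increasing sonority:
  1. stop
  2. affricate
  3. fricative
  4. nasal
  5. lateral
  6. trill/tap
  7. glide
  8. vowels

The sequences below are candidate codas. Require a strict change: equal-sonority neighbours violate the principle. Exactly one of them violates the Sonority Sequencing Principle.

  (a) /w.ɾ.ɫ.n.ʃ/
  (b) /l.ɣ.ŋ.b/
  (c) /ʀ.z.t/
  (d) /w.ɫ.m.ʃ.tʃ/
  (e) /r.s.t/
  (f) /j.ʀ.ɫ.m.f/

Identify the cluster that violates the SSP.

b

(a) 7-6-5-4-3 → obeys
(b) 5-3-4-1 → violates
(c) 6-3-1 → obeys
(d) 7-5-4-3-2 → obeys
(e) 6-3-1 → obeys
(f) 7-6-5-4-3 → obeys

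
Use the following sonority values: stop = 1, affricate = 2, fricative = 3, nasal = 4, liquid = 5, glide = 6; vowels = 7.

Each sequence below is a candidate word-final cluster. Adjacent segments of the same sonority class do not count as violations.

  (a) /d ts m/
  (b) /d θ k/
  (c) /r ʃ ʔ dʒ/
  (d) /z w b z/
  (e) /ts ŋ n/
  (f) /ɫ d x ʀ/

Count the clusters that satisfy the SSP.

0

(a) 1-2-4 → violates
(b) 1-3-1 → violates
(c) 5-3-1-2 → violates
(d) 3-6-1-3 → violates
(e) 2-4-4 → violates
(f) 5-1-3-5 → violates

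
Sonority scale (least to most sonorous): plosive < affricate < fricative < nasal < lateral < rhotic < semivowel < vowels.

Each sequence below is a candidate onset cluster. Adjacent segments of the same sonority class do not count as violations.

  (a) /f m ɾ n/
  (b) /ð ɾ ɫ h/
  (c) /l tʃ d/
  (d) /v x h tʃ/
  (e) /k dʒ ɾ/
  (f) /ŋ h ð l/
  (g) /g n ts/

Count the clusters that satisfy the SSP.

(a) /f m ɾ n/: profile 3-4-6-4 — violates.
(b) /ð ɾ ɫ h/: profile 3-6-5-3 — violates.
(c) /l tʃ d/: profile 5-2-1 — violates.
(d) /v x h tʃ/: profile 3-3-3-2 — violates.
(e) /k dʒ ɾ/: profile 1-2-6 — obeys.
(f) /ŋ h ð l/: profile 4-3-3-5 — violates.
(g) /g n ts/: profile 1-4-2 — violates.

1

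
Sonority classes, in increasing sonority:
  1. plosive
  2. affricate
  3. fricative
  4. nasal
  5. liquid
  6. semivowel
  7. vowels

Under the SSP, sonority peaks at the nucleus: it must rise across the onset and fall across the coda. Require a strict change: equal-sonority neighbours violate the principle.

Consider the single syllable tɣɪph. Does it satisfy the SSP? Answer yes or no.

Onset: /t/ is a plosive (sonority 1), /ɣ/ is a fricative (sonority 3); then the nucleus /ɪ/ (sonority 7).
Onset profile 1-3-7 — rises to the nucleus.
Coda: /p/ is a plosive (sonority 1), /h/ is a fricative (sonority 3).
Coda profile 7-1-3 — does not strictly fall throughout.

no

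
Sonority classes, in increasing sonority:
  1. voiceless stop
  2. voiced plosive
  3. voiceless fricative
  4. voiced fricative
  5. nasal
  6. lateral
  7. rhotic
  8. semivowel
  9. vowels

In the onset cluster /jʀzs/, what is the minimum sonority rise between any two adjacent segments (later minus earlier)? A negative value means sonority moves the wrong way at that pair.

-3

/j/ — semivowel, sonority 8.
/ʀ/ — rhotic, sonority 7.
/z/ — voiced fricative, sonority 4.
/s/ — voiceless fricative, sonority 3.
/j/→/ʀ/: change -1.
/ʀ/→/z/: change -3.
/z/→/s/: change -1.
Minimum = -3.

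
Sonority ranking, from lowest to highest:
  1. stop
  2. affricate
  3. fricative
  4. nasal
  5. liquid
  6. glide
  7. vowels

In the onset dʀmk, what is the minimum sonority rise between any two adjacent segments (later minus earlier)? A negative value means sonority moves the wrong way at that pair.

/d/ — stop, sonority 1.
/ʀ/ — liquid, sonority 5.
/m/ — nasal, sonority 4.
/k/ — stop, sonority 1.
/d/→/ʀ/: change +4.
/ʀ/→/m/: change -1.
/m/→/k/: change -3.
Minimum = -3.

-3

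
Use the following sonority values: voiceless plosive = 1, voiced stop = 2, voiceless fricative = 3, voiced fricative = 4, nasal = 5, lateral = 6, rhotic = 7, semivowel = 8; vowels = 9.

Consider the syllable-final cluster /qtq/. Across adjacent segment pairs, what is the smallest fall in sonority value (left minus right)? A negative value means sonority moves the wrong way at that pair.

/q/ is a voiceless plosive (sonority 1).
/t/ is a voiceless plosive (sonority 1).
/q/ is a voiceless plosive (sonority 1).
/q/→/t/: change +0.
/t/→/q/: change +0.
Minimum = 0.

0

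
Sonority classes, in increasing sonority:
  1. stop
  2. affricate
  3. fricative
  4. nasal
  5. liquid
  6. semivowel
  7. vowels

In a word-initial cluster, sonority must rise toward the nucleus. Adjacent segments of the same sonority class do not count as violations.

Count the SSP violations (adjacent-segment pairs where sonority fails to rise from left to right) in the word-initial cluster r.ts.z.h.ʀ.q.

2

/r/ is a liquid (sonority 5).
/ts/ is an affricate (sonority 2).
/z/ is a fricative (sonority 3).
/h/ is a fricative (sonority 3).
/ʀ/ is a liquid (sonority 5).
/q/ is a stop (sonority 1).
/r/→/ts/: 5→2 (does not rise) — violation.
/ts/→/z/: 2→3 (rises) — ok.
/z/→/h/: 3→3 (plateau, allowed) — ok.
/h/→/ʀ/: 3→5 (rises) — ok.
/ʀ/→/q/: 5→1 (does not rise) — violation.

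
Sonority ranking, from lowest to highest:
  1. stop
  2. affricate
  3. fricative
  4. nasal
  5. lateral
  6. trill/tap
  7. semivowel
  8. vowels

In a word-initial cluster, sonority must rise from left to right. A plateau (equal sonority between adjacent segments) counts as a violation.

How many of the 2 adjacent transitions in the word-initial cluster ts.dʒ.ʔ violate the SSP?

2

/ts/ is an affricate (sonority 2).
/dʒ/ is an affricate (sonority 2).
/ʔ/ is a stop (sonority 1).
/ts/→/dʒ/: 2→2 (plateau) — violation.
/dʒ/→/ʔ/: 2→1 (does not rise) — violation.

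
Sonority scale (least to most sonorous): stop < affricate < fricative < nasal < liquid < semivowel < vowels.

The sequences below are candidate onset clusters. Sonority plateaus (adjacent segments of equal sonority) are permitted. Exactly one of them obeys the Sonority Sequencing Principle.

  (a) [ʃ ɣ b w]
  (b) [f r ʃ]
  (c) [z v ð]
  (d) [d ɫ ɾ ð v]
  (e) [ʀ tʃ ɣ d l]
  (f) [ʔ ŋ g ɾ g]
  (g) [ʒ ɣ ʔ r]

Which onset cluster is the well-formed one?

(a) sonority 3-3-1-6: ill-formed.
(b) sonority 3-5-3: ill-formed.
(c) sonority 3-3-3: well-formed.
(d) sonority 1-5-5-3-3: ill-formed.
(e) sonority 5-2-3-1-5: ill-formed.
(f) sonority 1-4-1-5-1: ill-formed.
(g) sonority 3-3-1-5: ill-formed.

c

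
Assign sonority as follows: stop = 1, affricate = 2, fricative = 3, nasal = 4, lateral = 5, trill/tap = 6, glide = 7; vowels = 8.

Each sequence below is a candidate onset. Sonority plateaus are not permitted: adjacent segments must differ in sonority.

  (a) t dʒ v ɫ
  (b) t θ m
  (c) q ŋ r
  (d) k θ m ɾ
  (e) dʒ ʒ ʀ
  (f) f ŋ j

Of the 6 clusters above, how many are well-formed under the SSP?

6

(a) sonority 1-2-3-5: well-formed.
(b) sonority 1-3-4: well-formed.
(c) sonority 1-4-6: well-formed.
(d) sonority 1-3-4-6: well-formed.
(e) sonority 2-3-6: well-formed.
(f) sonority 3-4-7: well-formed.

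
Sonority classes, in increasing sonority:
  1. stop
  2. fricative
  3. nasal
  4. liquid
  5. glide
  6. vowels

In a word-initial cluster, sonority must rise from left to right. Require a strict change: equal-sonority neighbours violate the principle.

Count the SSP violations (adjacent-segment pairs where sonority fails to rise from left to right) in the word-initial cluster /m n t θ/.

2

/m/ is a nasal (sonority 3).
/n/ is a nasal (sonority 3).
/t/ is a stop (sonority 1).
/θ/ is a fricative (sonority 2).
/m/→/n/: 3→3 (plateau) — violation.
/n/→/t/: 3→1 (does not rise) — violation.
/t/→/θ/: 1→2 (rises) — ok.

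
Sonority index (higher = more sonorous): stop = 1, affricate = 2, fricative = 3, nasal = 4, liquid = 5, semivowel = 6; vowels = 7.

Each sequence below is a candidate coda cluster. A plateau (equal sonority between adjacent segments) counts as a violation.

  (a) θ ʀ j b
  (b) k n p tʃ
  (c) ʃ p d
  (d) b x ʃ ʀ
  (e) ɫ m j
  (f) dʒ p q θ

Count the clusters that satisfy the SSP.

0

(a) θ ʀ j b: profile 3-5-6-1 — violates.
(b) k n p tʃ: profile 1-4-1-2 — violates.
(c) ʃ p d: profile 3-1-1 — violates.
(d) b x ʃ ʀ: profile 1-3-3-5 — violates.
(e) ɫ m j: profile 5-4-6 — violates.
(f) dʒ p q θ: profile 2-1-1-3 — violates.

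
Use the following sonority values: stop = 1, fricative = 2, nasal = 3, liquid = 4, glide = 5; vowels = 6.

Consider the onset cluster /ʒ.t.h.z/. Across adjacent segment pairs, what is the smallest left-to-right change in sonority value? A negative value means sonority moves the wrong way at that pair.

-1

/ʒ/: fricative = 2.
/t/: stop = 1.
/h/: fricative = 2.
/z/: fricative = 2.
/ʒ/→/t/: change -1.
/t/→/h/: change +1.
/h/→/z/: change +0.
Minimum = -1.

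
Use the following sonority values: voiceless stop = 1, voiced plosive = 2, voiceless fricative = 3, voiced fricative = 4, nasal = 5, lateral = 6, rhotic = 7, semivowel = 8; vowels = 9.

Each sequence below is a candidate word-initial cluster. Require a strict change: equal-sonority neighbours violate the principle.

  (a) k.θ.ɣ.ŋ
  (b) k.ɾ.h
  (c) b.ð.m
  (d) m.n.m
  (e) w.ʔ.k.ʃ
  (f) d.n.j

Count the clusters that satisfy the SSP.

3

(a) 1-3-4-5 → obeys
(b) 1-7-3 → violates
(c) 2-4-5 → obeys
(d) 5-5-5 → violates
(e) 8-1-1-3 → violates
(f) 2-5-8 → obeys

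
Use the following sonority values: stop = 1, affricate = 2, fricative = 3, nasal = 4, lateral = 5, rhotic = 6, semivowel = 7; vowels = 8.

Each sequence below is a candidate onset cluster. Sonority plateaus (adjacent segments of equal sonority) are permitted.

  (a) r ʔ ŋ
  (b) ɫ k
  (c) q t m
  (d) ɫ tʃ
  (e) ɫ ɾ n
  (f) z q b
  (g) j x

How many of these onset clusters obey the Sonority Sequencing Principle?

(a) 6-1-4 → violates
(b) 5-1 → violates
(c) 1-1-4 → obeys
(d) 5-2 → violates
(e) 5-6-4 → violates
(f) 3-1-1 → violates
(g) 7-3 → violates

1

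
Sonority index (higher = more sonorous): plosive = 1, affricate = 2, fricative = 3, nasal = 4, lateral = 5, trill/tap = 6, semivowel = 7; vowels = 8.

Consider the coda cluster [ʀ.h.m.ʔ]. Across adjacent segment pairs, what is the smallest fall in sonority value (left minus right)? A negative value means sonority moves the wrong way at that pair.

-1

/ʀ/ is a trill/tap (sonority 6).
/h/ is a fricative (sonority 3).
/m/ is a nasal (sonority 4).
/ʔ/ is a plosive (sonority 1).
/ʀ/→/h/: change +3.
/h/→/m/: change -1.
/m/→/ʔ/: change +3.
Minimum = -1.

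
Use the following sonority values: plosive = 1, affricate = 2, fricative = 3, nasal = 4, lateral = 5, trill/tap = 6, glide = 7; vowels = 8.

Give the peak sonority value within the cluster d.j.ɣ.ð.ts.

7

/d/: plosive = 1.
/j/: glide = 7.
/ɣ/: fricative = 3.
/ð/: fricative = 3.
/ts/: affricate = 2.
The maximum is 7.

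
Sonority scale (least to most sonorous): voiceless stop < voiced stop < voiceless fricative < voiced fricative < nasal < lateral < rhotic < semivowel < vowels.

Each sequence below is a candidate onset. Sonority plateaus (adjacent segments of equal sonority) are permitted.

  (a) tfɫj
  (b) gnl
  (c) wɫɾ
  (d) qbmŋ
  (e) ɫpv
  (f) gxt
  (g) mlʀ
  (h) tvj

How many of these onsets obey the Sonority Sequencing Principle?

5

(a) 1-3-6-8 → obeys
(b) 2-5-6 → obeys
(c) 8-6-7 → violates
(d) 1-2-5-5 → obeys
(e) 6-1-4 → violates
(f) 2-3-1 → violates
(g) 5-6-7 → obeys
(h) 1-4-8 → obeys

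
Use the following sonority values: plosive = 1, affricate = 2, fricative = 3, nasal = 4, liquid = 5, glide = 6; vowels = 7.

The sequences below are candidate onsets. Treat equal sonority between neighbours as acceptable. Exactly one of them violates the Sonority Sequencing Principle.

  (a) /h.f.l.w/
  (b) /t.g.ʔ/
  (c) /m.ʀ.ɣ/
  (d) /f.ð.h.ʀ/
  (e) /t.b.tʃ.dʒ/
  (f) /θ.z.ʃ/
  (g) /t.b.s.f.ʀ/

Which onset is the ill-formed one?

c

(a) /h.f.l.w/: profile 3-3-5-6 — obeys.
(b) /t.g.ʔ/: profile 1-1-1 — obeys.
(c) /m.ʀ.ɣ/: profile 4-5-3 — violates.
(d) /f.ð.h.ʀ/: profile 3-3-3-5 — obeys.
(e) /t.b.tʃ.dʒ/: profile 1-1-2-2 — obeys.
(f) /θ.z.ʃ/: profile 3-3-3 — obeys.
(g) /t.b.s.f.ʀ/: profile 1-1-3-3-5 — obeys.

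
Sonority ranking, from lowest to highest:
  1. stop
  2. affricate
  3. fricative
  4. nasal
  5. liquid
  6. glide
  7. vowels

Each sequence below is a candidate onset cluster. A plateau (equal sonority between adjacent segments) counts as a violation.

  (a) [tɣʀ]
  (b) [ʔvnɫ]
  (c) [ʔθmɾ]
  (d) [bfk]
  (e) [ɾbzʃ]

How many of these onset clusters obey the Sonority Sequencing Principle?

(a) 1-3-5 → obeys
(b) 1-3-4-5 → obeys
(c) 1-3-4-5 → obeys
(d) 1-3-1 → violates
(e) 5-1-3-3 → violates

3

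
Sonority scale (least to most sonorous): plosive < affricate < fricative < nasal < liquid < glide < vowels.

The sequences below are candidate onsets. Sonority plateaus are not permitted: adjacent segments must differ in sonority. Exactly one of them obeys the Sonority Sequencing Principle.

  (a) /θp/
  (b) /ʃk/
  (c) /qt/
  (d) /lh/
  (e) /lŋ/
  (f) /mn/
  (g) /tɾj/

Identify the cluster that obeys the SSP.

g

(a) sonority 3-1: ill-formed.
(b) sonority 3-1: ill-formed.
(c) sonority 1-1: ill-formed.
(d) sonority 5-3: ill-formed.
(e) sonority 5-4: ill-formed.
(f) sonority 4-4: ill-formed.
(g) sonority 1-5-6: well-formed.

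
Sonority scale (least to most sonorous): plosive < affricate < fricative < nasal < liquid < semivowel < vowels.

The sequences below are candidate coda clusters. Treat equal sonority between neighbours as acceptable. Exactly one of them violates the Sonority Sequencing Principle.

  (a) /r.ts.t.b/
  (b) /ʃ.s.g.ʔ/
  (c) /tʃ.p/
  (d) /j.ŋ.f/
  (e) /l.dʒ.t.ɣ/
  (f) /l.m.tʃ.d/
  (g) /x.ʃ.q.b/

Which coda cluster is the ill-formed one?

e

(a) sonority 5-2-1-1: well-formed.
(b) sonority 3-3-1-1: well-formed.
(c) sonority 2-1: well-formed.
(d) sonority 6-4-3: well-formed.
(e) sonority 5-2-1-3: ill-formed.
(f) sonority 5-4-2-1: well-formed.
(g) sonority 3-3-1-1: well-formed.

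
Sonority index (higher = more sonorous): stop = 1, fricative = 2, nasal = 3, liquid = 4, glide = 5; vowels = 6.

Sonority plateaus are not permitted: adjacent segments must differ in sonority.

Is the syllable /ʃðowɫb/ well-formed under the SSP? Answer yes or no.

no

Onset: /ʃ/ is a fricative (sonority 2), /ð/ is a fricative (sonority 2); then the nucleus /o/ (sonority 6).
Onset profile 2-2-6 — does not strictly rise throughout.
Coda: /w/ is a glide (sonority 5), /ɫ/ is a liquid (sonority 4), /b/ is a stop (sonority 1).
Coda profile 6-5-4-1 — falls from the nucleus.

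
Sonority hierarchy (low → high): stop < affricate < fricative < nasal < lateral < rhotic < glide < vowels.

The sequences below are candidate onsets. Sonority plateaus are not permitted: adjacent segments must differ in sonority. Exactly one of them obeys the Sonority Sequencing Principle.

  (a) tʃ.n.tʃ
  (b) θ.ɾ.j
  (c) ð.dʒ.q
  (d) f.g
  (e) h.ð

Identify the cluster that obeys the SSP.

(a) tʃ.n.tʃ: profile 2-4-2 — violates.
(b) θ.ɾ.j: profile 3-6-7 — obeys.
(c) ð.dʒ.q: profile 3-2-1 — violates.
(d) f.g: profile 3-1 — violates.
(e) h.ð: profile 3-3 — violates.

b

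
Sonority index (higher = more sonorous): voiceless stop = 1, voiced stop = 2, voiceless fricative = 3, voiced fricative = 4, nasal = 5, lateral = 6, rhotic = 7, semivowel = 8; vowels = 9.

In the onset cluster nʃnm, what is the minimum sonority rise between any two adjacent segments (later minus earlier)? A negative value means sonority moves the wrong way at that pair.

/n/ is a nasal (sonority 5).
/ʃ/ is a voiceless fricative (sonority 3).
/n/ is a nasal (sonority 5).
/m/ is a nasal (sonority 5).
/n/→/ʃ/: change -2.
/ʃ/→/n/: change +2.
/n/→/m/: change +0.
Minimum = -2.

-2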